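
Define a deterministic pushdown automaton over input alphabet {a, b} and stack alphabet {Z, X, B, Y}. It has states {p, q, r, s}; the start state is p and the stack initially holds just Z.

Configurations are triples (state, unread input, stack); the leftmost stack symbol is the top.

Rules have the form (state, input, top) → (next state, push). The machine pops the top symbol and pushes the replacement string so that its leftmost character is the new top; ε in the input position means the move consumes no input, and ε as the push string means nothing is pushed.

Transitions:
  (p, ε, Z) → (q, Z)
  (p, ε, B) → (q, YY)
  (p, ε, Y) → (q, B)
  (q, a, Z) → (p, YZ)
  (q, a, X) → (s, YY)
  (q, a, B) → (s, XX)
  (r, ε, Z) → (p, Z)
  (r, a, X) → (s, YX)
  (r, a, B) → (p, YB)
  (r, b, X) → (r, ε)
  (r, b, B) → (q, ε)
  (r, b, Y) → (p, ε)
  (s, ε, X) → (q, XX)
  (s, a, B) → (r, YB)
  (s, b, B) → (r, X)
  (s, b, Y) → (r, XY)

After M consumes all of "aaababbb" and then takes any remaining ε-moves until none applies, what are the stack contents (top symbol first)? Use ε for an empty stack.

(p, aaababbb, Z)
  ε-move, top Z: go to q, push Z → (q, aaababbb, Z)
  read a, top Z: go to p, push YZ → (p, aababbb, YZ)
  ε-move, top Y: go to q, push B → (q, aababbb, BZ)
  read a, top B: go to s, push XX → (s, ababbb, XXZ)
  ε-move, top X: go to q, push XX → (q, ababbb, XXXZ)
  read a, top X: go to s, push YY → (s, babbb, YYXXZ)
  read b, top Y: go to r, push XY → (r, abbb, XYYXXZ)
  read a, top X: go to s, push YX → (s, bbb, YXYYXXZ)
  read b, top Y: go to r, push XY → (r, bb, XYXYYXXZ)
  read b, top X: go to r, push ε → (r, b, YXYYXXZ)
  read b, top Y: go to p, push ε → (p, ε, XYYXXZ)
All input consumed in state p with stack XYYXXZ.

XYYXXZ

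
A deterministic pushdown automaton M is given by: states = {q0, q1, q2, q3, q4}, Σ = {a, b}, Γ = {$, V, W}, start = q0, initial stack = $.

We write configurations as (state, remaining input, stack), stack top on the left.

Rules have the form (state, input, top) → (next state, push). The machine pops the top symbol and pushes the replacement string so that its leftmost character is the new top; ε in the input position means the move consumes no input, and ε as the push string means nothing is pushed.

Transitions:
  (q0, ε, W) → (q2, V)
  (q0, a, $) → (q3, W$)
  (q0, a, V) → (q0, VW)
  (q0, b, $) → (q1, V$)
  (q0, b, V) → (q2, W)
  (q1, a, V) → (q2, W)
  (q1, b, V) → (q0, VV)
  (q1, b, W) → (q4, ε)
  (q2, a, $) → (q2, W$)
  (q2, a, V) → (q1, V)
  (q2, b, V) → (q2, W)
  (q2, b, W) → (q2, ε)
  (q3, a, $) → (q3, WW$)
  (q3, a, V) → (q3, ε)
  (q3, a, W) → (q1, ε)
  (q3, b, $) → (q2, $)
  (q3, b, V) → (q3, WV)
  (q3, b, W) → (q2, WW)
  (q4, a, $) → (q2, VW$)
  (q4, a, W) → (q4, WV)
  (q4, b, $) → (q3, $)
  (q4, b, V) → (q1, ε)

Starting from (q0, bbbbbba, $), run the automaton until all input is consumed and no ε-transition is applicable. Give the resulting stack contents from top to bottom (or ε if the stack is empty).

(q0, bbbbbba, $)
  read b, top $: go to q1, push V$ → (q1, bbbbba, V$)
  read b, top V: go to q0, push VV → (q0, bbbba, VV$)
  read b, top V: go to q2, push W → (q2, bbba, WV$)
  read b, top W: go to q2, push ε → (q2, bba, V$)
  read b, top V: go to q2, push W → (q2, ba, W$)
  read b, top W: go to q2, push ε → (q2, a, $)
  read a, top $: go to q2, push W$ → (q2, ε, W$)
All input consumed in state q2 with stack W$.

W$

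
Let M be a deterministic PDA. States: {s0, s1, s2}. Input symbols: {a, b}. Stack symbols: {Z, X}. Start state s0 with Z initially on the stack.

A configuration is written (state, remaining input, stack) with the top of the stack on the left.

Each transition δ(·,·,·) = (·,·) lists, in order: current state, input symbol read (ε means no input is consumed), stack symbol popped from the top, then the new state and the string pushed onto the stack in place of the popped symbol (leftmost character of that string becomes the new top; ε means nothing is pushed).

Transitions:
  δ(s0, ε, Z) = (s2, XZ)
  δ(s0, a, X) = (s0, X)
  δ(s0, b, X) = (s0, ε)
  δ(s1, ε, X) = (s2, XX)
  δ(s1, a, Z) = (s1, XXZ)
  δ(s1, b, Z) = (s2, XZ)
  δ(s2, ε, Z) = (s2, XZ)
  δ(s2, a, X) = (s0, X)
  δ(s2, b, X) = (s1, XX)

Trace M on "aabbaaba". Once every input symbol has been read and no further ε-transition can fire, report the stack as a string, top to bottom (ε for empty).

(s0, aabbaaba, Z) ⊢ (s2, aabbaaba, XZ) ⊢ (s0, abbaaba, XZ) ⊢ (s0, bbaaba, XZ) ⊢ (s0, baaba, Z) ⊢ (s2, baaba, XZ) ⊢ (s1, aaba, XXZ) ⊢ (s2, aaba, XXXZ) ⊢ (s0, aba, XXXZ) ⊢ (s0, ba, XXXZ) ⊢ (s0, a, XXZ) ⊢ (s0, ε, XXZ)
All input consumed in state s0 with stack XXZ.

XXZ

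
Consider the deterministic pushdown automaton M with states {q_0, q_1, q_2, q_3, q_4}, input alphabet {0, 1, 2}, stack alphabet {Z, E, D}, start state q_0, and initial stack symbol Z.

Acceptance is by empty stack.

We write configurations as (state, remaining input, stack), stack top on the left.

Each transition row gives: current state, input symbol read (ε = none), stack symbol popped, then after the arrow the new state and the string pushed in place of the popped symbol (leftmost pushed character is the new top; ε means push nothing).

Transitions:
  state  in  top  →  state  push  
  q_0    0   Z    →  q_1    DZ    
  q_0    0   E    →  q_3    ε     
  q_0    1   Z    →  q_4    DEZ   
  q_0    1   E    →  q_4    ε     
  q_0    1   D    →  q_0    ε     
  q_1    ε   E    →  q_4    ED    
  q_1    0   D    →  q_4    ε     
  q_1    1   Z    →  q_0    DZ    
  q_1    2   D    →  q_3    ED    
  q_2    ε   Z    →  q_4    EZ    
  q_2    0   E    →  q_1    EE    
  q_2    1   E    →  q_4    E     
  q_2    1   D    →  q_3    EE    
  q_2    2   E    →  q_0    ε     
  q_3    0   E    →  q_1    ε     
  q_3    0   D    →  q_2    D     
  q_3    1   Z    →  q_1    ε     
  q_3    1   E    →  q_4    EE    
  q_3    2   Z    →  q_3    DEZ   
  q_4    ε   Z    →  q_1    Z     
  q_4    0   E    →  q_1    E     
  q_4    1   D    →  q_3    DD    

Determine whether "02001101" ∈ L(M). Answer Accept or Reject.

(q_0, 02001101, Z)
  read 0, top Z: go to q_1, push DZ → (q_1, 2001101, DZ)
  read 2, top D: go to q_3, push ED → (q_3, 001101, EDZ)
  read 0, top E: go to q_1, push ε → (q_1, 01101, DZ)
  read 0, top D: go to q_4, push ε → (q_4, 1101, Z)
  ε-move, top Z: go to q_1, push Z → (q_1, 1101, Z)
  read 1, top Z: go to q_0, push DZ → (q_0, 101, DZ)
  read 1, top D: go to q_0, push ε → (q_0, 01, Z)
  read 0, top Z: go to q_1, push DZ → (q_1, 1, DZ)
No transition applies at (q_1, 1, DZ); input not fully consumed.

Reject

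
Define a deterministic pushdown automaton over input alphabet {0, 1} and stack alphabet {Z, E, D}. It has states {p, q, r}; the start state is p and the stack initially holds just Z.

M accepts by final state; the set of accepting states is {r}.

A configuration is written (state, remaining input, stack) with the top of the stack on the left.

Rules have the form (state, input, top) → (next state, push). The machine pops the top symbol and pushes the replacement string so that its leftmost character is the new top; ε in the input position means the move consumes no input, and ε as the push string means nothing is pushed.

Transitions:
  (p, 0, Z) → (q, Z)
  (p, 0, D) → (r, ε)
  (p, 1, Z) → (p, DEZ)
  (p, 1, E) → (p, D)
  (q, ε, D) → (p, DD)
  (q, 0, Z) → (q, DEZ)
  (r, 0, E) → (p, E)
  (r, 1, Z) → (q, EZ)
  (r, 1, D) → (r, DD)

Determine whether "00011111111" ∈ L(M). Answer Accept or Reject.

Accept

(p, 00011111111, Z)
  read 0, top Z: go to q, push Z → (q, 0011111111, Z)
  read 0, top Z: go to q, push DEZ → (q, 011111111, DEZ)
  ε-move, top D: go to p, push DD → (p, 011111111, DDEZ)
  read 0, top D: go to r, push ε → (r, 11111111, DEZ)
  read 1, top D: go to r, push DD → (r, 1111111, DDEZ)
  read 1, top D: go to r, push DD → (r, 111111, DDDEZ)
  read 1, top D: go to r, push DD → (r, 11111, DDDDEZ)
  read 1, top D: go to r, push DD → (r, 1111, DDDDDEZ)
  read 1, top D: go to r, push DD → (r, 111, DDDDDDEZ)
  read 1, top D: go to r, push DD → (r, 11, DDDDDDDEZ)
  read 1, top D: go to r, push DD → (r, 1, DDDDDDDDEZ)
  read 1, top D: go to r, push DD → (r, ε, DDDDDDDDDEZ)
All input consumed; state r ∈ F.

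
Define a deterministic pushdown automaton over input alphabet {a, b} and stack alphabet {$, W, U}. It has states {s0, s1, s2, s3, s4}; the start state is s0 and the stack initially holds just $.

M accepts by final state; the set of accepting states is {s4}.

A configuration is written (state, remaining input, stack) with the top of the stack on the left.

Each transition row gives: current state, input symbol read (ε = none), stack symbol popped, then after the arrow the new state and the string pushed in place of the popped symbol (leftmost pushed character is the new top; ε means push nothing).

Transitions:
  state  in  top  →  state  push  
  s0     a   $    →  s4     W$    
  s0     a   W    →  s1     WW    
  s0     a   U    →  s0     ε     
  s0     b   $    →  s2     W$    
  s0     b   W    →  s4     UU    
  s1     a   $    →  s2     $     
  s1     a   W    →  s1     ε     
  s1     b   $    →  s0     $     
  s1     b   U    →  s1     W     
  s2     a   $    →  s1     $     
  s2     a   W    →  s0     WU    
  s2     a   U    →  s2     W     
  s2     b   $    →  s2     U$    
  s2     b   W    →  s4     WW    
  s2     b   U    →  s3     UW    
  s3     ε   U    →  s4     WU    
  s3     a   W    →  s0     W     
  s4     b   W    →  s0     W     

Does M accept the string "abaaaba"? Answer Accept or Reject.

(s0, abaaaba, $) ⊢ (s4, baaaba, W$) ⊢ (s0, aaaba, W$) ⊢ (s1, aaba, WW$) ⊢ (s1, aba, W$) ⊢ (s1, ba, $) ⊢ (s0, a, $) ⊢ (s4, ε, W$)
All input consumed; state s4 ∈ F.

Accept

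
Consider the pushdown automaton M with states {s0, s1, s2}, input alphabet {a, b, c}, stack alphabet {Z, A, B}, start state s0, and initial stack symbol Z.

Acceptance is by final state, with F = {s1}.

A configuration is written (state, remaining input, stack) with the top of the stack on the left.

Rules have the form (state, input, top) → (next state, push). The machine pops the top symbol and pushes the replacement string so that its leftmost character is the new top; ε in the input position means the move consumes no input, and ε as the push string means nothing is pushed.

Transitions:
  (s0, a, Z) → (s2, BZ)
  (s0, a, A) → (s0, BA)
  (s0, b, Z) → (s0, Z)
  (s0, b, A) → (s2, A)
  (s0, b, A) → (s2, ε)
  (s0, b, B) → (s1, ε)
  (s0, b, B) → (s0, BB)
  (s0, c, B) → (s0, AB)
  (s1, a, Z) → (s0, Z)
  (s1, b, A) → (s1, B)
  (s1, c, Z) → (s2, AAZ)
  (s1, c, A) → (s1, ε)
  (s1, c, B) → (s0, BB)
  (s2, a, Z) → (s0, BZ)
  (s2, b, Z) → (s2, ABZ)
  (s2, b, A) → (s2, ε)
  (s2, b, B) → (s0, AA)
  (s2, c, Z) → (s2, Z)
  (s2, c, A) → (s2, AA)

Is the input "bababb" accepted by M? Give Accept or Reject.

Accept

One accepting computation: (s0, bababb, Z) ⊢ (s0, ababb, Z) ⊢ (s2, babb, BZ) ⊢ (s0, abb, AAZ) ⊢ (s0, bb, BAAZ) ⊢ (s1, b, AAZ) ⊢ (s1, ε, BAZ)
All input consumed and state s1 ∈ F.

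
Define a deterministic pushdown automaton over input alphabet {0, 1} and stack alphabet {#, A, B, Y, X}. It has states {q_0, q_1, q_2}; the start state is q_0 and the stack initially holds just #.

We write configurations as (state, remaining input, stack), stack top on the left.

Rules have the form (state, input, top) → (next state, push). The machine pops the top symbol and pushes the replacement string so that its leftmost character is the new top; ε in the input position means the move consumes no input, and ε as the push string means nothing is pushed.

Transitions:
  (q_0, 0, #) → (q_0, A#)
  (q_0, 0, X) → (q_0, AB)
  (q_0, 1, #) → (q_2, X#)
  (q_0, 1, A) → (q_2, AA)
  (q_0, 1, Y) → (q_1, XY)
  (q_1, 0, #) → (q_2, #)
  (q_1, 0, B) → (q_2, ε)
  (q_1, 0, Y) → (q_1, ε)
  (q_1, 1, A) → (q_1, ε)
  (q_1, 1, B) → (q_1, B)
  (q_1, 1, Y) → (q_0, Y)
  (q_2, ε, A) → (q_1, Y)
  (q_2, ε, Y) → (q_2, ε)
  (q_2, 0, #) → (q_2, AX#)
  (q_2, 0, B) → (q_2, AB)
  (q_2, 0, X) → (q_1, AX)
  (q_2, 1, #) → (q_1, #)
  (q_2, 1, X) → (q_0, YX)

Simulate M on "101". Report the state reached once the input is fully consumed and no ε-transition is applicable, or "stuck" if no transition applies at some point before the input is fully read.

q_1

(q_0, 101, #) ⊢ (q_2, 01, X#) ⊢ (q_1, 1, AX#) ⊢ (q_1, ε, X#)
All input consumed; M is in state q_1.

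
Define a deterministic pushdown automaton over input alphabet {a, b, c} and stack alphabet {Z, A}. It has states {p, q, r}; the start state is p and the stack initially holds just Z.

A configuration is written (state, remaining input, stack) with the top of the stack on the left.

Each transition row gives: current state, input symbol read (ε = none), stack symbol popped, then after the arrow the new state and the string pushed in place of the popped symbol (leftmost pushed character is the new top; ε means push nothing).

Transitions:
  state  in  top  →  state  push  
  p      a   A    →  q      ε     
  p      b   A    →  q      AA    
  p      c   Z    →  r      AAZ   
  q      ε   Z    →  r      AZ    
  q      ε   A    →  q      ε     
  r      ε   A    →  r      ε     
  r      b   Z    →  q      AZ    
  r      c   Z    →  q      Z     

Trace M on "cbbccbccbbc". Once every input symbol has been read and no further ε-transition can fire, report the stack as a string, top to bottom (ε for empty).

(p, cbbccbccbbc, Z) ⊢ (r, bbccbccbbc, AAZ) ⊢ (r, bbccbccbbc, AZ) ⊢ (r, bbccbccbbc, Z) ⊢ (q, bccbccbbc, AZ) ⊢ (q, bccbccbbc, Z) ⊢ (r, bccbccbbc, AZ) ⊢ (r, bccbccbbc, Z) ⊢ (q, ccbccbbc, AZ) ⊢ (q, ccbccbbc, Z) ⊢ (r, ccbccbbc, AZ) ⊢ (r, ccbccbbc, Z) ⊢ (q, cbccbbc, Z) ⊢ (r, cbccbbc, AZ) ⊢ (r, cbccbbc, Z) ⊢ (q, bccbbc, Z) ⊢ (r, bccbbc, AZ) ⊢ (r, bccbbc, Z) ⊢ (q, ccbbc, AZ) ⊢ (q, ccbbc, Z) ⊢ (r, ccbbc, AZ) ⊢ (r, ccbbc, Z) ⊢ (q, cbbc, Z) ⊢ (r, cbbc, AZ) ⊢ (r, cbbc, Z) ⊢ (q, bbc, Z) ⊢ (r, bbc, AZ) ⊢ (r, bbc, Z) ⊢ (q, bc, AZ) ⊢ (q, bc, Z) ⊢ (r, bc, AZ) ⊢ (r, bc, Z) ⊢ (q, c, AZ) ⊢ (q, c, Z) ⊢ (r, c, AZ) ⊢ (r, c, Z) ⊢ (q, ε, Z) ⊢ (r, ε, AZ) ⊢ (r, ε, Z)
All input consumed in state r with stack Z.

Z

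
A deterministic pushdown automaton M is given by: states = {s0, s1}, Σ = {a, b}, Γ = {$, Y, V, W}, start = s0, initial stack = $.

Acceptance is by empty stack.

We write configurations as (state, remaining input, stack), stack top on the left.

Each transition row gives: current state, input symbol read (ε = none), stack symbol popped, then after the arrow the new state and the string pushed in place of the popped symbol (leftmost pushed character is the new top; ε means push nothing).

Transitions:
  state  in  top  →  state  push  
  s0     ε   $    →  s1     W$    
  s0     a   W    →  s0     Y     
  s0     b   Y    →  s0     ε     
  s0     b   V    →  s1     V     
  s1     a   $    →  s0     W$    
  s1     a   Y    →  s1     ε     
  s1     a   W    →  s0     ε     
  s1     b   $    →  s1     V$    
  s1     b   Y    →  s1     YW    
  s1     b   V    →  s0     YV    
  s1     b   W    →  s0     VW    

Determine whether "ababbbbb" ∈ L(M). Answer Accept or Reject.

(s0, ababbbbb, $)
  ε-move, top $: go to s1, push W$ → (s1, ababbbbb, W$)
  read a, top W: go to s0, push ε → (s0, babbbbb, $)
  ε-move, top $: go to s1, push W$ → (s1, babbbbb, W$)
  read b, top W: go to s0, push VW → (s0, abbbbb, VW$)
No transition applies at (s0, abbbbb, VW$); input not fully consumed.

Reject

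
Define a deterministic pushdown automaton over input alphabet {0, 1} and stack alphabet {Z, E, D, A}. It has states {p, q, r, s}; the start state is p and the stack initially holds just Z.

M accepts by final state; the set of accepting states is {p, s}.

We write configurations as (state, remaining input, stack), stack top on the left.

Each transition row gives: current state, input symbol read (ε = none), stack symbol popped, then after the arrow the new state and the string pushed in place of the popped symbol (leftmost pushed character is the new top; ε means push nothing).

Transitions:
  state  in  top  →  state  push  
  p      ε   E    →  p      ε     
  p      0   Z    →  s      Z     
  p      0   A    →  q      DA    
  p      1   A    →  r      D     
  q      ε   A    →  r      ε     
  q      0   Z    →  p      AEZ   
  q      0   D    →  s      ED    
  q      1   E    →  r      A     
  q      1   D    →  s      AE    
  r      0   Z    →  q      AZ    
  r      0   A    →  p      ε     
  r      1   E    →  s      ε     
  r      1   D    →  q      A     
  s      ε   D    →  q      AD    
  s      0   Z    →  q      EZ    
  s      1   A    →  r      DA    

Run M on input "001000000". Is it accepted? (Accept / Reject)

(p, 001000000, Z)
  read 0, top Z: go to s, push Z → (s, 01000000, Z)
  read 0, top Z: go to q, push EZ → (q, 1000000, EZ)
  read 1, top E: go to r, push A → (r, 000000, AZ)
  read 0, top A: go to p, push ε → (p, 00000, Z)
  read 0, top Z: go to s, push Z → (s, 0000, Z)
  read 0, top Z: go to q, push EZ → (q, 000, EZ)
No transition applies at (q, 000, EZ); input not fully consumed.

Reject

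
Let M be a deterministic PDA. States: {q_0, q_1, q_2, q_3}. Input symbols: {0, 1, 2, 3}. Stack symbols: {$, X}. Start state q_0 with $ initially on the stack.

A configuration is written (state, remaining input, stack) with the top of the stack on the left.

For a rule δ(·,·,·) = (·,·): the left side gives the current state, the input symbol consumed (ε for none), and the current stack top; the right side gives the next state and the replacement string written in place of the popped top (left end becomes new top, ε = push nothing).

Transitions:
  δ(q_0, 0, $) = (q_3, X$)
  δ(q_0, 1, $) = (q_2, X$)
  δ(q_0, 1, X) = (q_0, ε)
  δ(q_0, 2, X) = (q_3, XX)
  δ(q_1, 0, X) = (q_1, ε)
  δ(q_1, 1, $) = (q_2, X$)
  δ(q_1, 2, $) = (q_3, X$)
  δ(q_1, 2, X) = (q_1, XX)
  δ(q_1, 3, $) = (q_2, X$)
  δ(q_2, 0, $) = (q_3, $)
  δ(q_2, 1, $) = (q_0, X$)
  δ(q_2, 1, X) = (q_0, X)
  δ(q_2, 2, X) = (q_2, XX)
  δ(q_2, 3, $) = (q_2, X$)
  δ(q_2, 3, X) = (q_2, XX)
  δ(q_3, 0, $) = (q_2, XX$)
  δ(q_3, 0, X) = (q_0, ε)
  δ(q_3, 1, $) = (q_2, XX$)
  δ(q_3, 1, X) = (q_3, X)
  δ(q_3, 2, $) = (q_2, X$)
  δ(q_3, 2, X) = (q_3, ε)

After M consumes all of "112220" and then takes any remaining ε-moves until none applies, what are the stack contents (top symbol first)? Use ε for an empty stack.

XX$

(q_0, 112220, $)
  read 1, top $: go to q_2, push X$ → (q_2, 12220, X$)
  read 1, top X: go to q_0, push X → (q_0, 2220, X$)
  read 2, top X: go to q_3, push XX → (q_3, 220, XX$)
  read 2, top X: go to q_3, push ε → (q_3, 20, X$)
  read 2, top X: go to q_3, push ε → (q_3, 0, $)
  read 0, top $: go to q_2, push XX$ → (q_2, ε, XX$)
All input consumed in state q_2 with stack XX$.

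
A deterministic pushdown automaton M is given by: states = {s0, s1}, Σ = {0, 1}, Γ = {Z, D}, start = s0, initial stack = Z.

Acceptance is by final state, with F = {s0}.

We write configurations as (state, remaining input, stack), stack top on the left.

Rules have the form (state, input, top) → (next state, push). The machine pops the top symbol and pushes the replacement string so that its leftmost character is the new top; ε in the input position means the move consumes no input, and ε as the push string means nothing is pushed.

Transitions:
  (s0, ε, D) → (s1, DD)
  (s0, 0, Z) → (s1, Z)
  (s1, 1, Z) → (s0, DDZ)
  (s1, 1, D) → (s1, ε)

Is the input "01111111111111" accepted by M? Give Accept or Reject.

Accept

(s0, 01111111111111, Z) ⊢ (s1, 1111111111111, Z) ⊢ (s0, 111111111111, DDZ) ⊢ (s1, 111111111111, DDDZ) ⊢ (s1, 11111111111, DDZ) ⊢ (s1, 1111111111, DZ) ⊢ (s1, 111111111, Z) ⊢ (s0, 11111111, DDZ) ⊢ (s1, 11111111, DDDZ) ⊢ (s1, 1111111, DDZ) ⊢ (s1, 111111, DZ) ⊢ (s1, 11111, Z) ⊢ (s0, 1111, DDZ) ⊢ (s1, 1111, DDDZ) ⊢ (s1, 111, DDZ) ⊢ (s1, 11, DZ) ⊢ (s1, 1, Z) ⊢ (s0, ε, DDZ)
All input consumed; state s0 ∈ F.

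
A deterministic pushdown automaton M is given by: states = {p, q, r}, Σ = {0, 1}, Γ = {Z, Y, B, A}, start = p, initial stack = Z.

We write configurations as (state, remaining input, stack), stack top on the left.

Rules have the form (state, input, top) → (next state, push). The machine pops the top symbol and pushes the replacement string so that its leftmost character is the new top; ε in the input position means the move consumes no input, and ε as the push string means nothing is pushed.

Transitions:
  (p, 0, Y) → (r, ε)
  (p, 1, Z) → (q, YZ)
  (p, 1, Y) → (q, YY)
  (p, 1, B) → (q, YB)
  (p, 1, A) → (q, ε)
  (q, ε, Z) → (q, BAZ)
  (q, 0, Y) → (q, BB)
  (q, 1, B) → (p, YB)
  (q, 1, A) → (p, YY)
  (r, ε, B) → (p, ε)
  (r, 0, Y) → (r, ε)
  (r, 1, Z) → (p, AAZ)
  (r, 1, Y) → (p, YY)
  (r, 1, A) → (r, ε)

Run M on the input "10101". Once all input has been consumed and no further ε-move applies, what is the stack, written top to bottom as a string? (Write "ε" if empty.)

(p, 10101, Z) ⊢ (q, 0101, YZ) ⊢ (q, 101, BBZ) ⊢ (p, 01, YBBZ) ⊢ (r, 1, BBZ) ⊢ (p, 1, BZ) ⊢ (q, ε, YBZ)
All input consumed in state q with stack YBZ.

YBZ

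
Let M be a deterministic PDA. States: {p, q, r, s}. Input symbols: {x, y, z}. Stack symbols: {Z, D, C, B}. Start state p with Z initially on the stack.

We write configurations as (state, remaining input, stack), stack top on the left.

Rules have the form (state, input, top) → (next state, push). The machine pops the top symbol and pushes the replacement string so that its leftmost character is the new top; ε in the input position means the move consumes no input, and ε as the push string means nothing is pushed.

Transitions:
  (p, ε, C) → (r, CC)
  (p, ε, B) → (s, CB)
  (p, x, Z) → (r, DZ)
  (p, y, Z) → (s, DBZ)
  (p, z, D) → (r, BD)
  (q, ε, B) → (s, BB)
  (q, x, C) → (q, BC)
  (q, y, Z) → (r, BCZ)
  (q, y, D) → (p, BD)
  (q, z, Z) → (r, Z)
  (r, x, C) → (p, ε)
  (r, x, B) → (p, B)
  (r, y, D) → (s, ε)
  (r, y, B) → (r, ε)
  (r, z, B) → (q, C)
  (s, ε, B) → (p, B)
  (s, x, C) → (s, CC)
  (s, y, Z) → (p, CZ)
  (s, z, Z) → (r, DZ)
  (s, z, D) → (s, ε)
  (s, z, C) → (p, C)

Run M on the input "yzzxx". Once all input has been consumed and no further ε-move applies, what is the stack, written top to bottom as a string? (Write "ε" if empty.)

CCBZ

(p, yzzxx, Z)
  read y, top Z: go to s, push DBZ → (s, zzxx, DBZ)
  read z, top D: go to s, push ε → (s, zxx, BZ)
  ε-move, top B: go to p, push B → (p, zxx, BZ)
  ε-move, top B: go to s, push CB → (s, zxx, CBZ)
  read z, top C: go to p, push C → (p, xx, CBZ)
  ε-move, top C: go to r, push CC → (r, xx, CCBZ)
  read x, top C: go to p, push ε → (p, x, CBZ)
  ε-move, top C: go to r, push CC → (r, x, CCBZ)
  read x, top C: go to p, push ε → (p, ε, CBZ)
  ε-move, top C: go to r, push CC → (r, ε, CCBZ)
All input consumed in state r with stack CCBZ.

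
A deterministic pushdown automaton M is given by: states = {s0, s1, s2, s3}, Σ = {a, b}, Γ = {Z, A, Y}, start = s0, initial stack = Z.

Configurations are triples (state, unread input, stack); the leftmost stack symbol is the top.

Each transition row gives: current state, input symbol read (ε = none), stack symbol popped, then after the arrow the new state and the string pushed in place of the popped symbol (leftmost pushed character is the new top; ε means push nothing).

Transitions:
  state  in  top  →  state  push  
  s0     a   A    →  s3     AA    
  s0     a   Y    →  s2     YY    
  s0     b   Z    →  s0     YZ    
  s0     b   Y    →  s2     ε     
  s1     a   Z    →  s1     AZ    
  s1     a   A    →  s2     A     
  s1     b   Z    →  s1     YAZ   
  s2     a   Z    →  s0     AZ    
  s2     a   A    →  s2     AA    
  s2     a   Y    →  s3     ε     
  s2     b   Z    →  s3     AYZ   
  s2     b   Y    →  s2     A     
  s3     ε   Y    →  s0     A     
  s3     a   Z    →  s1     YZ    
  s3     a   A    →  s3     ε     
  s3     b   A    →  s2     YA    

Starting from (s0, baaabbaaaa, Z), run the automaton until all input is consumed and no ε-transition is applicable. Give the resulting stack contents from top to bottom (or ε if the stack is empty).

AAAAAAAZ

(s0, baaabbaaaa, Z) ⊢ (s0, aaabbaaaa, YZ) ⊢ (s2, aabbaaaa, YYZ) ⊢ (s3, abbaaaa, YZ) ⊢ (s0, abbaaaa, AZ) ⊢ (s3, bbaaaa, AAZ) ⊢ (s2, baaaa, YAAZ) ⊢ (s2, aaaa, AAAZ) ⊢ (s2, aaa, AAAAZ) ⊢ (s2, aa, AAAAAZ) ⊢ (s2, a, AAAAAAZ) ⊢ (s2, ε, AAAAAAAZ)
All input consumed in state s2 with stack AAAAAAAZ.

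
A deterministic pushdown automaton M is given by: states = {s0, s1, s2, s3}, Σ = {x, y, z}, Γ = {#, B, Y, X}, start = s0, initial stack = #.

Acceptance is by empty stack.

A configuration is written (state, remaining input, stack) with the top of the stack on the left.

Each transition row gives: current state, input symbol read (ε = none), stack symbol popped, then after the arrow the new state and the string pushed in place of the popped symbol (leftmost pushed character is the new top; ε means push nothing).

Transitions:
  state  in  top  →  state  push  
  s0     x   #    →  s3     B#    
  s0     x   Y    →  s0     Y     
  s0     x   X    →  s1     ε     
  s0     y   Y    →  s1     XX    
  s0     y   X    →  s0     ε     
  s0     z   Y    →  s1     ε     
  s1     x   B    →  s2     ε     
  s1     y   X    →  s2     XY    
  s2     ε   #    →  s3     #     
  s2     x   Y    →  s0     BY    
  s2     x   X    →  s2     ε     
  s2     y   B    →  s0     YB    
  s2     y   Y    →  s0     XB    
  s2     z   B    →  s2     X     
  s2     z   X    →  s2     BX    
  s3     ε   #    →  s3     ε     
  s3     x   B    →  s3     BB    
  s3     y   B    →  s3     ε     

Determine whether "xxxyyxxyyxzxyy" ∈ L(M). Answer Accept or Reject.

(s0, xxxyyxxyyxzxyy, #)
  read x, top #: go to s3, push B# → (s3, xxyyxxyyxzxyy, B#)
  read x, top B: go to s3, push BB → (s3, xyyxxyyxzxyy, BB#)
  read x, top B: go to s3, push BB → (s3, yyxxyyxzxyy, BBB#)
  read y, top B: go to s3, push ε → (s3, yxxyyxzxyy, BB#)
  read y, top B: go to s3, push ε → (s3, xxyyxzxyy, B#)
  read x, top B: go to s3, push BB → (s3, xyyxzxyy, BB#)
  read x, top B: go to s3, push BB → (s3, yyxzxyy, BBB#)
  read y, top B: go to s3, push ε → (s3, yxzxyy, BB#)
  read y, top B: go to s3, push ε → (s3, xzxyy, B#)
  read x, top B: go to s3, push BB → (s3, zxyy, BB#)
No transition applies at (s3, zxyy, BB#); input not fully consumed.

Reject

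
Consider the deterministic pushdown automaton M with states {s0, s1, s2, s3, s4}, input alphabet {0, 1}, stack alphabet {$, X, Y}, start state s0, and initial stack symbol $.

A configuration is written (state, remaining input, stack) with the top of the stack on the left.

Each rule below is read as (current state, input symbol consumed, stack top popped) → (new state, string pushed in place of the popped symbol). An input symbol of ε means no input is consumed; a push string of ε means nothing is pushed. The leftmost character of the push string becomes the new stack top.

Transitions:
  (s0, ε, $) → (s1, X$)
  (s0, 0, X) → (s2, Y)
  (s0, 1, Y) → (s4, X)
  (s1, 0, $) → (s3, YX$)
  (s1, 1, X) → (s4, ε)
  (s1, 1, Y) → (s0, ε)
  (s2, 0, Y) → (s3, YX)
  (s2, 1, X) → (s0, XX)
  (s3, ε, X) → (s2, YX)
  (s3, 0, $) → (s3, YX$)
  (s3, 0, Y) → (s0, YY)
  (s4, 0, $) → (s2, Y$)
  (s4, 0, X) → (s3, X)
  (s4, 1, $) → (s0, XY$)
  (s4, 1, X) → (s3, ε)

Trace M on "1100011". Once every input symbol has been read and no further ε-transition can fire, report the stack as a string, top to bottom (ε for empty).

YXY$

(s0, 1100011, $)
  ε-move, top $: go to s1, push X$ → (s1, 1100011, X$)
  read 1, top X: go to s4, push ε → (s4, 100011, $)
  read 1, top $: go to s0, push XY$ → (s0, 00011, XY$)
  read 0, top X: go to s2, push Y → (s2, 0011, YY$)
  read 0, top Y: go to s3, push YX → (s3, 011, YXY$)
  read 0, top Y: go to s0, push YY → (s0, 11, YYXY$)
  read 1, top Y: go to s4, push X → (s4, 1, XYXY$)
  read 1, top X: go to s3, push ε → (s3, ε, YXY$)
All input consumed in state s3 with stack YXY$.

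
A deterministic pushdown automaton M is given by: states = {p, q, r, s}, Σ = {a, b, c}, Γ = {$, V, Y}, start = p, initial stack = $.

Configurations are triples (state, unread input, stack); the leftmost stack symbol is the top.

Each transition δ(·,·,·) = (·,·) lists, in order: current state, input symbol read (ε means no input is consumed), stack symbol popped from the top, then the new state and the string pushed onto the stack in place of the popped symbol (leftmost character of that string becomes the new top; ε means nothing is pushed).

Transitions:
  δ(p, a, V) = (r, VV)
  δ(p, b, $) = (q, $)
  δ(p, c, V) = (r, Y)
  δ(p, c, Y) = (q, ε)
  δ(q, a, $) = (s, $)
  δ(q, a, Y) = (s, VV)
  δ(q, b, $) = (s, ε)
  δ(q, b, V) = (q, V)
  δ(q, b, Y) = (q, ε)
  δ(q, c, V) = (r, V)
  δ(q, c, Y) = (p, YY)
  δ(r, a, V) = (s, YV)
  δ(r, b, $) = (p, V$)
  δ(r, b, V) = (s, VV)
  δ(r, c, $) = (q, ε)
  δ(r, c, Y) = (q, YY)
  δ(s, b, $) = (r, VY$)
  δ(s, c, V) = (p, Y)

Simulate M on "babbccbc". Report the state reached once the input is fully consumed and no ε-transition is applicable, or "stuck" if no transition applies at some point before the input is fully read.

(p, babbccbc, $) ⊢ (q, abbccbc, $) ⊢ (s, bbccbc, $) ⊢ (r, bccbc, VY$) ⊢ (s, ccbc, VVY$) ⊢ (p, cbc, YVY$) ⊢ (q, bc, VY$) ⊢ (q, c, VY$) ⊢ (r, ε, VY$)
All input consumed; M is in state r.

r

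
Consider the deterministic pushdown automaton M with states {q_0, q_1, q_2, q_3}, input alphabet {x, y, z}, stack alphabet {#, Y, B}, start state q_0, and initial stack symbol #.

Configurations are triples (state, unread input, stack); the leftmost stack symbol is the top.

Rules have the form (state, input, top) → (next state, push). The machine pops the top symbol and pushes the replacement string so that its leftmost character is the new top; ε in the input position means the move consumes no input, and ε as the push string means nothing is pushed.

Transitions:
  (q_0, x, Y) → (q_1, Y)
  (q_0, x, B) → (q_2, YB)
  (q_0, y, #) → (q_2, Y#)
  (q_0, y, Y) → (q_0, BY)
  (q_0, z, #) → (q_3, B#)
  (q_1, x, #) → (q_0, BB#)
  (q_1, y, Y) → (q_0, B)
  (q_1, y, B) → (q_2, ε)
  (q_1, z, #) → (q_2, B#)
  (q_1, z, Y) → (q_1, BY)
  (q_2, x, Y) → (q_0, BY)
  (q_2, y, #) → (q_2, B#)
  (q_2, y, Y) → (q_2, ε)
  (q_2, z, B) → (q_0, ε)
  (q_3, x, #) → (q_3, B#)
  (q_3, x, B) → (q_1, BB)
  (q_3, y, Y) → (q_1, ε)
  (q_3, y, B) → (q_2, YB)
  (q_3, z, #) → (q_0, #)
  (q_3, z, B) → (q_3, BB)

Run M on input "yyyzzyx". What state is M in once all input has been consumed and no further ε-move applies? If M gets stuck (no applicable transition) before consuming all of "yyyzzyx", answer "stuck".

q_0

(q_0, yyyzzyx, #)
  read y, top #: go to q_2, push Y# → (q_2, yyzzyx, Y#)
  read y, top Y: go to q_2, push ε → (q_2, yzzyx, #)
  read y, top #: go to q_2, push B# → (q_2, zzyx, B#)
  read z, top B: go to q_0, push ε → (q_0, zyx, #)
  read z, top #: go to q_3, push B# → (q_3, yx, B#)
  read y, top B: go to q_2, push YB → (q_2, x, YB#)
  read x, top Y: go to q_0, push BY → (q_0, ε, BYB#)
All input consumed; M is in state q_0.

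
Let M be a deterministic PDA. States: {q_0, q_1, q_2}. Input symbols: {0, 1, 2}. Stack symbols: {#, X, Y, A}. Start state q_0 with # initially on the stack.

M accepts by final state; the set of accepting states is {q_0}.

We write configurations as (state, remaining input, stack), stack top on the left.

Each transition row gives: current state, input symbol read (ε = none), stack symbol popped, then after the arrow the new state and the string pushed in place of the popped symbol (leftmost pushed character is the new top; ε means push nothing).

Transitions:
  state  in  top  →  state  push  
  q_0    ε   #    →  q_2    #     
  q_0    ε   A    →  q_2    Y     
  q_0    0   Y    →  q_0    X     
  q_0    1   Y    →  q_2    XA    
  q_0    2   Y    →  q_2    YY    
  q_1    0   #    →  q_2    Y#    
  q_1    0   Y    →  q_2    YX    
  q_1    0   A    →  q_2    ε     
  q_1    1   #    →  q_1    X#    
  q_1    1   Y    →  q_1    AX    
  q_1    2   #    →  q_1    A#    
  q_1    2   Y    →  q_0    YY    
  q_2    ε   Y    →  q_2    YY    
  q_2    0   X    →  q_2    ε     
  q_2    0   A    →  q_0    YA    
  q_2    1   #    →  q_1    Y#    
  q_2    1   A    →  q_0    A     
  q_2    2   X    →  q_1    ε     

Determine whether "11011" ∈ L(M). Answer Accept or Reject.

Reject

(q_0, 11011, #)
  ε-move, top #: go to q_2, push # → (q_2, 11011, #)
  read 1, top #: go to q_1, push Y# → (q_1, 1011, Y#)
  read 1, top Y: go to q_1, push AX → (q_1, 011, AX#)
  read 0, top A: go to q_2, push ε → (q_2, 11, X#)
No transition applies at (q_2, 11, X#); input not fully consumed.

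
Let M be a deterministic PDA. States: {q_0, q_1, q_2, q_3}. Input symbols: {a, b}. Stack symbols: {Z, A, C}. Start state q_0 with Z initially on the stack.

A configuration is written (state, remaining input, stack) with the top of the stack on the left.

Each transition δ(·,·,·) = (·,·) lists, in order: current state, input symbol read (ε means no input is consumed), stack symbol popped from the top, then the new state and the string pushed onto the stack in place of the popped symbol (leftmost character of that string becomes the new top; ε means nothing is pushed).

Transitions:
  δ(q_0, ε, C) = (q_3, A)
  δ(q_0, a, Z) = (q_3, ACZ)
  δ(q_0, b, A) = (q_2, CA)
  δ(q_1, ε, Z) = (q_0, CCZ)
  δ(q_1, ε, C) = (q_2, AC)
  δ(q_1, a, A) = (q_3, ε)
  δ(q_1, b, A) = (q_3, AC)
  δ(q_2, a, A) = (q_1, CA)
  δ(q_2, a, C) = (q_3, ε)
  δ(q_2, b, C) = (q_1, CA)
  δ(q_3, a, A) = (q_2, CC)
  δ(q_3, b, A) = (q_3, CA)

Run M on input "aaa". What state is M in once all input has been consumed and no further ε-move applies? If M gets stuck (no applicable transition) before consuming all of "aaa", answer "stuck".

(q_0, aaa, Z)
  read a, top Z: go to q_3, push ACZ → (q_3, aa, ACZ)
  read a, top A: go to q_2, push CC → (q_2, a, CCCZ)
  read a, top C: go to q_3, push ε → (q_3, ε, CCZ)
All input consumed; M is in state q_3.

q_3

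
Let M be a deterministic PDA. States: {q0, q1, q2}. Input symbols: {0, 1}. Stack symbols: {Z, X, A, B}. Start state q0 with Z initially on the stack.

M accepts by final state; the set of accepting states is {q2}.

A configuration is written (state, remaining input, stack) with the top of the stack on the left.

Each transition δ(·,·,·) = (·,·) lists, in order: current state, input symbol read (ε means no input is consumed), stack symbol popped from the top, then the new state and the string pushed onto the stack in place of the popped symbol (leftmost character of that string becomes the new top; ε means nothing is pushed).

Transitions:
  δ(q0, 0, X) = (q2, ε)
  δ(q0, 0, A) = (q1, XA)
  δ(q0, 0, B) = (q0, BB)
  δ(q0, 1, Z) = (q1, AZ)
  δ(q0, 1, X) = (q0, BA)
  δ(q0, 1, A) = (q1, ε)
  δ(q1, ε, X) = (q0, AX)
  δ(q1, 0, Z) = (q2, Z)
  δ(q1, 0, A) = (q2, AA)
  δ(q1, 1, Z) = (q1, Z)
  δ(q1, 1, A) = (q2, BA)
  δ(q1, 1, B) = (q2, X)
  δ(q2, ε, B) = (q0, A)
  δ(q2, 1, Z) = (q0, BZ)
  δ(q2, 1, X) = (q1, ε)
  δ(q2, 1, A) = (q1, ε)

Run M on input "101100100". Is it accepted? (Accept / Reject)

(q0, 101100100, Z) ⊢ (q1, 01100100, AZ) ⊢ (q2, 1100100, AAZ) ⊢ (q1, 100100, AZ) ⊢ (q2, 00100, BAZ) ⊢ (q0, 00100, AAZ) ⊢ (q1, 0100, XAAZ) ⊢ (q0, 0100, AXAAZ) ⊢ (q1, 100, XAXAAZ) ⊢ (q0, 100, AXAXAAZ) ⊢ (q1, 00, XAXAAZ) ⊢ (q0, 00, AXAXAAZ) ⊢ (q1, 0, XAXAXAAZ) ⊢ (q0, 0, AXAXAXAAZ) ⊢ (q1, ε, XAXAXAXAAZ) ⊢ (q0, ε, AXAXAXAXAAZ)
All input consumed; state q0 ∉ F and no further ε-move applies.

Reject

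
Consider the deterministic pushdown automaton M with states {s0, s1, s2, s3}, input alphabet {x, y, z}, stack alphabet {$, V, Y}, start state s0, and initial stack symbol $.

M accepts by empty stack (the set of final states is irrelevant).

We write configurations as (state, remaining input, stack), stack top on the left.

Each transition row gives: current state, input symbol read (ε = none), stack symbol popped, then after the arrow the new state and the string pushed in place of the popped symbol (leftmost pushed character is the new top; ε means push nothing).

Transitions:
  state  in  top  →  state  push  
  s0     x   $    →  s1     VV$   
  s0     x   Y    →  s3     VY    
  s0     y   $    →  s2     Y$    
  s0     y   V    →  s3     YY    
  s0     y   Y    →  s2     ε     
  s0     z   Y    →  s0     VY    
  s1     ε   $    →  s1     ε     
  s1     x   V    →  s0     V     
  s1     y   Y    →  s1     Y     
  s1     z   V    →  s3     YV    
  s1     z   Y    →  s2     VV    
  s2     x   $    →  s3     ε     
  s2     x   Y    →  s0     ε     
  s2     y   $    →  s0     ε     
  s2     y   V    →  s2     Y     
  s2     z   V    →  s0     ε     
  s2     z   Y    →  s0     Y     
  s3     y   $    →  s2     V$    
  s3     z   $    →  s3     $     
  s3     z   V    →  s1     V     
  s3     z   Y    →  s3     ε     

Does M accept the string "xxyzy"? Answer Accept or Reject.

Reject

(s0, xxyzy, $)
  read x, top $: go to s1, push VV$ → (s1, xyzy, VV$)
  read x, top V: go to s0, push V → (s0, yzy, VV$)
  read y, top V: go to s3, push YY → (s3, zy, YYV$)
  read z, top Y: go to s3, push ε → (s3, y, YV$)
No transition applies at (s3, y, YV$); input not fully consumed.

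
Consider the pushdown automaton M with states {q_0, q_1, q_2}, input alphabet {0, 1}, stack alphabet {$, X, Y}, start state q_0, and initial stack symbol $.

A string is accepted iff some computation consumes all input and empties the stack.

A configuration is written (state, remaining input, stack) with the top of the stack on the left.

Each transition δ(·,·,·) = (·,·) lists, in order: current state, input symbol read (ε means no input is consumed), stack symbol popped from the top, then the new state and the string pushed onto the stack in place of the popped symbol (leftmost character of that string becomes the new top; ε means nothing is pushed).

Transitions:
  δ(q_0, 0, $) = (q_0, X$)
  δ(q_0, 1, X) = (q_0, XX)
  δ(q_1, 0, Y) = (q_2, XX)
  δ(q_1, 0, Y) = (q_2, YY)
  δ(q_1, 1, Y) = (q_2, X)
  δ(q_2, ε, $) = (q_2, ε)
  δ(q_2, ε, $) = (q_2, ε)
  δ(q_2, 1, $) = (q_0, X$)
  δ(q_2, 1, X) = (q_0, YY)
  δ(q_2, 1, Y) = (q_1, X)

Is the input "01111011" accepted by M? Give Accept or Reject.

No computation consumes all input and empties the stack.

Reject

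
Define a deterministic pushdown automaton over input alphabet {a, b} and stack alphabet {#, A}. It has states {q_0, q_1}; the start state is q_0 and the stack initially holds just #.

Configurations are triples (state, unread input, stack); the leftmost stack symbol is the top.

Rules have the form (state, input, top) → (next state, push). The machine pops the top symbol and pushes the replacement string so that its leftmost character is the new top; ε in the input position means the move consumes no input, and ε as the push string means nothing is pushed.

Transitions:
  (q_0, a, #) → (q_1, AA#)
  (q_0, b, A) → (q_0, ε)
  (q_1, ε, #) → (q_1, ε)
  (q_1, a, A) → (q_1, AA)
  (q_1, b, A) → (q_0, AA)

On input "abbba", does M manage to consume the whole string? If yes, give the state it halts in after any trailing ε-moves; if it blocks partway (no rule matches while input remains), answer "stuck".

stuck

(q_0, abbba, #)
  read a, top #: go to q_1, push AA# → (q_1, bbba, AA#)
  read b, top A: go to q_0, push AA → (q_0, bba, AAA#)
  read b, top A: go to q_0, push ε → (q_0, ba, AA#)
  read b, top A: go to q_0, push ε → (q_0, a, A#)
No transition for (q_0, a, top A); M blocks with input a remaining.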